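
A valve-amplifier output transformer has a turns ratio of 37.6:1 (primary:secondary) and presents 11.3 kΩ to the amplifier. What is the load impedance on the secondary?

Z_s = Z_p/(N_p/N_s)² = 11300/37.6² = 7.99 Ω.

Z_s ≈ 7.99 Ω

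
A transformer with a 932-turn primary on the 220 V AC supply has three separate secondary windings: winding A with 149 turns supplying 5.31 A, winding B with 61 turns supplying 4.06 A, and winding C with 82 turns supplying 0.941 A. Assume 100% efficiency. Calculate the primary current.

I_p ≈ 1.20 A

V_A = 220 × 149/932 = 35.172 V; V_B = 220 × 61/932 = 14.399 V; V_C = 220 × 82/932 = 19.356 V.
P_out = V_A I_A + V_B I_B + V_C I_C = 35.172×5.31 + 14.399×4.06 + 19.356×0.941 = 186.76 + 58.461 + 18.214 = 263.44 W.
Ideal ⇒ P_in = P_out, so I_p = P_out/V_p = 263.44/220 = 1.20 A.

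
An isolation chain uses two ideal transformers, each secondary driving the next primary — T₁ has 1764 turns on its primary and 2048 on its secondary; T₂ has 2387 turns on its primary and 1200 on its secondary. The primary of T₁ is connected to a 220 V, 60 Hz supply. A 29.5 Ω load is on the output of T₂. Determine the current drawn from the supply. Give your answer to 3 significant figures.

Secondary of T₁: V = 220.00 × 2048/1764 = 255.42 V.
Secondary of T₂: V = 255.42 × 1200/2387 = 128.41 V.
I_load = 128.41/29.5 = 4.3527 A, so P_out = 128.41 × 4.3527 = 558.91 W.
All ideal ⇒ P_in = P_out, so I_supply = 558.91/220 = 2.54 A.

I_supply ≈ 2.54 A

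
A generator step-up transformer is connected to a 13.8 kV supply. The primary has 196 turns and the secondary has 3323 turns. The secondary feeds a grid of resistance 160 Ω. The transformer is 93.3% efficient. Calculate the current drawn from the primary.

I_p ≈ 26600 A

V_s = 13800 × 3323/196 = 233970 V.
I_s = V_s/R = 233970/160 = 1462.3 A.
P_out = V_s I_s = 233970 × 1462.3 = 3.4213×10^8 W.
P_in = P_out/η = 3.4213×10^8/0.933 = 3.6670×10^8 W.
I_p = P_in/V_p = 3.6670×10^8/13800 = 26600 A.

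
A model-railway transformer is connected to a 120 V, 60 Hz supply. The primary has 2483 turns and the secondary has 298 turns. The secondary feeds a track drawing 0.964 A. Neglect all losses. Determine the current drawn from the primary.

I_p ≈ 0.116 A

For an ideal transformer I_p N_p = I_s N_s, so I_p = 0.964 × 298/2483 = 0.116 A.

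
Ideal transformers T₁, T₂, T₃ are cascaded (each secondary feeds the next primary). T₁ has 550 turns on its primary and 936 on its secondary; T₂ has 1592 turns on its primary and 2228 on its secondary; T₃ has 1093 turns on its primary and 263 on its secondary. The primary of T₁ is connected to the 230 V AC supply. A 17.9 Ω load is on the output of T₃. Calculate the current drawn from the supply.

I_supply ≈ 4.22 A

After T₁: V = 230.00 × 936/550 = 391.42 V.
After T₂: V = 391.42 × 2228/1592 = 547.79 V.
After T₃: V = 547.79 × 263/1093 = 131.81 V.
I_load = 131.81/17.9 = 7.3637 A, so P_out = 131.81 × 7.3637 = 970.61 W.
All ideal ⇒ P_in = P_out, so I_supply = 970.61/230 = 4.22 A.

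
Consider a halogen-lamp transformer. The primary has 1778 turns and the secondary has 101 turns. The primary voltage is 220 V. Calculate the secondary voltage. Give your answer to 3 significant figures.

V_s ≈ 12.5 V

V_s/V_p = N_s/N_p, so V_s = 220 × 101/1778 = 12.5 V.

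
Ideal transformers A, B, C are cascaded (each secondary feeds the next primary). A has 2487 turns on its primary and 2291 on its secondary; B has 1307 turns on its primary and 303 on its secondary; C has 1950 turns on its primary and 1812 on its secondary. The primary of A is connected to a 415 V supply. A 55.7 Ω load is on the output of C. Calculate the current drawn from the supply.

Secondary of A: V = 415.00 × 2291/2487 = 382.29 V.
Secondary of B: V = 382.29 × 303/1307 = 88.627 V.
Secondary of C: V = 88.627 × 1812/1950 = 82.355 V.
I_load = 82.355/55.7 = 1.4785 A, so P_out = 82.355 × 1.4785 = 121.76 W.
All ideal ⇒ P_in = P_out, so I_supply = 121.76/415 = 0.293 A.

I_supply ≈ 0.293 A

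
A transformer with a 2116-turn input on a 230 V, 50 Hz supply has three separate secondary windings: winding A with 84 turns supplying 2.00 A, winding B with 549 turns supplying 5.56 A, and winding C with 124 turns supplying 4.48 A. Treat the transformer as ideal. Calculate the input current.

V_A = 230 × 84/2116 = 9.1304 V; V_B = 230 × 549/2116 = 59.674 V; V_C = 230 × 124/2116 = 13.478 V.
P_out = V_A I_A + V_B I_B + V_C I_C = 9.1304×2.00 + 59.674×5.56 + 13.478×4.48 = 18.261 + 331.79 + 60.383 = 410.43 W.
Ideal ⇒ P_in = P_out, so I_in = P_out/V_in = 410.43/230 = 1.78 A.

I_in ≈ 1.78 A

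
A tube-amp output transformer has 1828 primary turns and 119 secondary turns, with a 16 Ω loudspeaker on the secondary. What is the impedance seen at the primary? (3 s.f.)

Z_p = (N_p/N_s)² × Z_s = (1828/119)² × 16 = 3780 Ω.

Z_p ≈ 3780 Ω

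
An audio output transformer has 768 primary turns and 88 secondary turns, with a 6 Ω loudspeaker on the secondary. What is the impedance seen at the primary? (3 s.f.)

Z_p = (N_p/N_s)² × Z_s = (768/88)² × 6 = 457 Ω.

Z_p ≈ 457 Ω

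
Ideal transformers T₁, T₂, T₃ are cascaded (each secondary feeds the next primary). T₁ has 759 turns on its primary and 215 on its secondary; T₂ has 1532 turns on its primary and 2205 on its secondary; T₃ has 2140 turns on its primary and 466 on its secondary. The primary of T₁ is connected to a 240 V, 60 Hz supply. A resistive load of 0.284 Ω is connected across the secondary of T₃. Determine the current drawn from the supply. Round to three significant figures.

I_supply ≈ 6.66 A

Secondary of T₁: V = 240.00 × 215/759 = 67.984 V.
Secondary of T₂: V = 67.984 × 2205/1532 = 97.849 V.
Secondary of T₃: V = 97.849 × 466/2140 = 21.307 V.
I_load = 21.307/0.284 = 75.026 A, so P_out = 21.307 × 75.026 = 1598.6 W.
All ideal ⇒ P_in = P_out, so I_supply = 1598.6/240 = 6.66 A.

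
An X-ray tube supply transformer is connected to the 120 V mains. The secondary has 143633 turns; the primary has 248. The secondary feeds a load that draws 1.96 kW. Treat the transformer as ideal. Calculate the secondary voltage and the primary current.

V_s ≈ 69500 V, I_p ≈ 16.3 A

V_s = V_p × N_s/N_p = 120 × 143633/248 = 69500 V.
I_s = P/V_s = 1960/69500 = 0.028202 A.
I_p = I_s × N_s/N_p = 0.028202 × 143633/248 = 16.3 A.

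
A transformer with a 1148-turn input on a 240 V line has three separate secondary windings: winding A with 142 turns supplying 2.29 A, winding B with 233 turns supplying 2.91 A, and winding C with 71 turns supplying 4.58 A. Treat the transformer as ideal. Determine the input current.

V_A = 240 × 142/1148 = 29.686 V; V_B = 240 × 233/1148 = 48.711 V; V_C = 240 × 71/1148 = 14.843 V.
P_out = V_A I_A + V_B I_B + V_C I_C = 29.686×2.29 + 48.711×2.91 + 14.843×4.58 = 67.982 + 141.75 + 67.982 = 277.71 W.
Ideal ⇒ P_in = P_out, so I_in = P_out/V_in = 277.71/240 = 1.16 A.

I_in ≈ 1.16 A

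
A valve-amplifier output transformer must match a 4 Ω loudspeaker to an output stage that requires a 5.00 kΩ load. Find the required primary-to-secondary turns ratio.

Z_p/Z_s = (N_p/N_s)², so N_p/N_s = √(5000/4) = √1250 = 35.4.

N_p/N_s ≈ 35.4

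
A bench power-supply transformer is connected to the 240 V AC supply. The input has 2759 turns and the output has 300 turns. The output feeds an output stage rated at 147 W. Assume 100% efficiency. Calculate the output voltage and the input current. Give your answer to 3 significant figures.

V_out ≈ 26.1 V, I_in ≈ 0.612 A

V_out = V_in × N_out/N_in = 240 × 300/2759 = 26.096 V.
I_out = P/V_out = 147/26.096 = 5.6330 A.
I_in = I_out × N_out/N_in = 5.6330 × 300/2759 = 0.612 A.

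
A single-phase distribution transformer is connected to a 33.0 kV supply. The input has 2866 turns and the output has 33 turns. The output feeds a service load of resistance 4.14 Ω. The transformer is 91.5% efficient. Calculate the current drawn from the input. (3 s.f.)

V_out = 33000 × 33/2866 = 379.97 V.
I_out = V_out/R = 379.97/4.14 = 91.781 A.
P_out = V_out I_out = 379.97 × 91.781 = 34874 W.
P_in = P_out/η = 34874/0.915 = 38114 W.
I_in = P_in/V_in = 38114/33000 = 1.15 A.

I_in ≈ 1.15 A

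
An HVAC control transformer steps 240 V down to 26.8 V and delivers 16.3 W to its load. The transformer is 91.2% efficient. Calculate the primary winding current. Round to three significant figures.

P_in = P_out/η = 16.3/0.912 = 17.873 W.
I_p = P_in/V_p = 17.873/240 = 0.0745 A.

I_p ≈ 0.0745 A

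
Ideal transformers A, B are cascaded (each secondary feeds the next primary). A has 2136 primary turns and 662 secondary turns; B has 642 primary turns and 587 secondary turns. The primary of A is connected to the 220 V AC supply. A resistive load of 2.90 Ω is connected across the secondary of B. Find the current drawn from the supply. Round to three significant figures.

I_supply ≈ 6.09 A

After A: V = 220.00 × 662/2136 = 68.184 V.
After B: V = 68.184 × 587/642 = 62.342 V.
I_load = 62.342/2.90 = 21.497 A, so P_out = 62.342 × 21.497 = 1340.2 W.
All ideal ⇒ P_in = P_out, so I_supply = 1340.2/220 = 6.09 A.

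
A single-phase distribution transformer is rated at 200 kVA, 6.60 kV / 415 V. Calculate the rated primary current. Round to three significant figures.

I_p ≈ 30.3 A

I_p = S/V_p = 200000/6600 = 30.3 A.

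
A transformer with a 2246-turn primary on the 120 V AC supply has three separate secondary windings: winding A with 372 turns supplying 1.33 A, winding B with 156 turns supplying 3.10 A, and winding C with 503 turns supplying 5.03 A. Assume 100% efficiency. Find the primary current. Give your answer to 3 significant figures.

V_A = 120 × 372/2246 = 19.875 V; V_B = 120 × 156/2246 = 8.3348 V; V_C = 120 × 503/2246 = 26.874 V.
P_out = V_A I_A + V_B I_B + V_C I_C = 19.875×1.33 + 8.3348×3.10 + 26.874×5.03 = 26.434 + 25.838 + 135.18 = 187.45 W.
Ideal ⇒ P_in = P_out, so I_p = P_out/V_p = 187.45/120 = 1.56 A.

I_p ≈ 1.56 A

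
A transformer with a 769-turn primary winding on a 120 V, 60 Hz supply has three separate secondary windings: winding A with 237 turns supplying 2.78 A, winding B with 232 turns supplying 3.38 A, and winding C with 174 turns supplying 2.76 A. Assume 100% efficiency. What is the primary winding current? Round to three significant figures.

I_p ≈ 2.50 A

V_A = 120 × 237/769 = 36.983 V; V_B = 120 × 232/769 = 36.203 V; V_C = 120 × 174/769 = 27.152 V.
P_out = V_A I_A + V_B I_B + V_C I_C = 36.983×2.78 + 36.203×3.38 + 27.152×2.76 = 102.81 + 122.37 + 74.940 = 300.12 W.
Ideal ⇒ P_in = P_out, so I_p = P_out/V_p = 300.12/120 = 2.50 A.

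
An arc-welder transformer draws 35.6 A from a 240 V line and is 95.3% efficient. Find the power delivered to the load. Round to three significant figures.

P_in = V_p I_p = 240 × 35.6 = 8544.0 W.
P_out = η P_in = 0.953 × 8544.0 = 8140 W.

P_out ≈ 8140 W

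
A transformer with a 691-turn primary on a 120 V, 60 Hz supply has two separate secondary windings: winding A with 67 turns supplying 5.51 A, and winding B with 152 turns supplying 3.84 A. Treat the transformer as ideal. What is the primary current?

I_p ≈ 1.38 A

V_A = 120 × 67/691 = 11.635 V; V_B = 120 × 152/691 = 26.397 V.
P_out = V_A I_A + V_B I_B = 11.635×5.51 + 26.397×3.84 = 64.111 + 101.36 = 165.47 W.
Ideal ⇒ P_in = P_out, so I_p = P_out/V_p = 165.47/120 = 1.38 A.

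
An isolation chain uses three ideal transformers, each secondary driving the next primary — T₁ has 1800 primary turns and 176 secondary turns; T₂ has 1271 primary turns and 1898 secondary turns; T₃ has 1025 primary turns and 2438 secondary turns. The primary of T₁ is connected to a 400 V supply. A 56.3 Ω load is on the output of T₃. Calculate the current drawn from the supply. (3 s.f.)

After T₁: V = 400.00 × 176/1800 = 39.111 V.
After T₂: V = 39.111 × 1898/1271 = 58.405 V.
After T₃: V = 58.405 × 2438/1025 = 138.92 V.
I_load = 138.92/56.3 = 2.4675 A, so P_out = 138.92 × 2.4675 = 342.78 W.
All ideal ⇒ P_in = P_out, so I_supply = 342.78/400 = 0.857 A.

I_supply ≈ 0.857 A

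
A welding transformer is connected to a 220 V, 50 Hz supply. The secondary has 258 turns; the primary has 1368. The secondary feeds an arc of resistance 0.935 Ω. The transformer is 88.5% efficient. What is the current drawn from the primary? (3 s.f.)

I_p ≈ 9.46 A

V_s = 220 × 258/1368 = 41.491 V.
I_s = V_s/R = 41.491/0.935 = 44.376 A.
P_out = V_s I_s = 41.491 × 44.376 = 1841.2 W.
P_in = P_out/η = 1841.2/0.885 = 2080.5 W.
I_p = P_in/V_p = 2080.5/220 = 9.46 A.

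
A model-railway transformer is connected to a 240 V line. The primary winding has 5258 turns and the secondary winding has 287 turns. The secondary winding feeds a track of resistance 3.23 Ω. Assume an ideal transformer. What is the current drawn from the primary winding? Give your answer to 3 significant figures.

I_p ≈ 0.221 A

V_s = V_p × N_s/N_p = 240 × 287/5258 = 13.100 V.
I_s = V_s/R = 13.100/3.23 = 4.0557 A.
For an ideal transformer I_p N_p = I_s N_s, so I_p = 4.0557 × 287/5258 = 0.221 A.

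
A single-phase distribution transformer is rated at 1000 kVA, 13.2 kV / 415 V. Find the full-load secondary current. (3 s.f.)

I_s ≈ 2410 A

I_s = S/V_s = 1000000/415 = 2410 A.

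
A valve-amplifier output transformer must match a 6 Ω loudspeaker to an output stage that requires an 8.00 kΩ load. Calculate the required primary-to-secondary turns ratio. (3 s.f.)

Z_p/Z_s = (N_p/N_s)², so N_p/N_s = √(8000/6) = √1330 = 36.5.

N_p/N_s ≈ 36.5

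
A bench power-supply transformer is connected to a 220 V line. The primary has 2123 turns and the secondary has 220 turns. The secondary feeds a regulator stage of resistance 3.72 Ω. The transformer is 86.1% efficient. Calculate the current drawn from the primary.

V_s = 220 × 220/2123 = 22.798 V.
I_s = V_s/R = 22.798/3.72 = 6.1285 A.
P_out = V_s I_s = 22.798 × 6.1285 = 139.72 W.
P_in = P_out/η = 139.72/0.861 = 162.27 W.
I_p = P_in/V_p = 162.27/220 = 0.738 A.

I_p ≈ 0.738 A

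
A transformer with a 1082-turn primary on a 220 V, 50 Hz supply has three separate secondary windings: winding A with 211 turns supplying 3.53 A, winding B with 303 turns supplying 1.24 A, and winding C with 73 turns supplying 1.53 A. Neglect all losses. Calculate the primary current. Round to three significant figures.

I_p ≈ 1.14 A

V_A = 220 × 211/1082 = 42.902 V; V_B = 220 × 303/1082 = 61.608 V; V_C = 220 × 73/1082 = 14.843 V.
P_out = V_A I_A + V_B I_B + V_C I_C = 42.902×3.53 + 61.608×1.24 + 14.843×1.53 = 151.44 + 76.394 + 22.710 = 250.55 W.
Ideal ⇒ P_in = P_out, so I_p = P_out/V_p = 250.55/220 = 1.14 A.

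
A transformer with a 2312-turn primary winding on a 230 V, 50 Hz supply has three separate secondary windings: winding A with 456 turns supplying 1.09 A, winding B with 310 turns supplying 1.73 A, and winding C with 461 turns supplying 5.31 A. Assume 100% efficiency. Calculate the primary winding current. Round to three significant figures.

I_p ≈ 1.51 A

V_A = 230 × 456/2312 = 45.363 V; V_B = 230 × 310/2312 = 30.839 V; V_C = 230 × 461/2312 = 45.861 V.
P_out = V_A I_A + V_B I_B + V_C I_C = 45.363×1.09 + 30.839×1.73 + 45.861×5.31 = 49.446 + 53.352 + 243.52 = 346.32 W.
Ideal ⇒ P_in = P_out, so I_p = P_out/V_p = 346.32/230 = 1.51 A.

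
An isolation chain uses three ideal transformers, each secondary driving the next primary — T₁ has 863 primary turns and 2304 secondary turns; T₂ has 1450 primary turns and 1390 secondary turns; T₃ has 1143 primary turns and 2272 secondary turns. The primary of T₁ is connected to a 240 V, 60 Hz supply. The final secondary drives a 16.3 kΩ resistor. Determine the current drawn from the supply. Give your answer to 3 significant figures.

Secondary of T₁: V = 240.00 × 2304/863 = 640.74 V.
Secondary of T₂: V = 640.74 × 1390/1450 = 614.23 V.
Secondary of T₃: V = 614.23 × 2272/1143 = 1220.9 V.
I_load = 1220.9/16300 = 0.074904 A, so P_out = 1220.9 × 0.074904 = 91.453 W.
All ideal ⇒ P_in = P_out, so I_supply = 91.453/240 = 0.381 A.

I_supply ≈ 0.381 A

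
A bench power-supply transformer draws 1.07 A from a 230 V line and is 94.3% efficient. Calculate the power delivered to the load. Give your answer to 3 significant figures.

P_in = V_p I_p = 230 × 1.07 = 246.10 W.
P_out = η P_in = 0.943 × 246.10 = 232 W.

P_out ≈ 232 W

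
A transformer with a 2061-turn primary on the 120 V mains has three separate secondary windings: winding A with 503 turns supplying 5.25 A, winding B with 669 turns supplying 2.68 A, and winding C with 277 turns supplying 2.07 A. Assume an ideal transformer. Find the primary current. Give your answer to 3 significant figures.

V_A = 120 × 503/2061 = 29.287 V; V_B = 120 × 669/2061 = 38.952 V; V_C = 120 × 277/2061 = 16.128 V.
P_out = V_A I_A + V_B I_B + V_C I_C = 29.287×5.25 + 38.952×2.68 + 16.128×2.07 = 153.76 + 104.39 + 33.385 = 291.53 W.
Ideal ⇒ P_in = P_out, so I_p = P_out/V_p = 291.53/120 = 2.43 A.

I_p ≈ 2.43 A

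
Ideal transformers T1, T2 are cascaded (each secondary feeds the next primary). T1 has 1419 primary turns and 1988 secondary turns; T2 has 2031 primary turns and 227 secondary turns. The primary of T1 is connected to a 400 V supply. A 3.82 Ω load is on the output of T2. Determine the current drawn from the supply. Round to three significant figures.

I_supply ≈ 2.57 A

Secondary of T1: V = 400.00 × 1988/1419 = 560.39 V.
Secondary of T2: V = 560.39 × 227/2031 = 62.634 V.
I_load = 62.634/3.82 = 16.396 A, so P_out = 62.634 × 16.396 = 1027.0 W.
All ideal ⇒ P_in = P_out, so I_supply = 1027.0/400 = 2.57 A.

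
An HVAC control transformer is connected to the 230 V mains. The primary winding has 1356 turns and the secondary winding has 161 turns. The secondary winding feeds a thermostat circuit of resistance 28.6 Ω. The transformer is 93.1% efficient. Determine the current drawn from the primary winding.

I_p ≈ 0.122 A

V_s = 230 × 161/1356 = 27.308 V.
I_s = V_s/R = 27.308/28.6 = 0.95483 A.
P_out = V_s I_s = 27.308 × 0.95483 = 26.075 W.
P_in = P_out/η = 26.075/0.931 = 28.007 W.
I_p = P_in/V_p = 28.007/230 = 0.122 A.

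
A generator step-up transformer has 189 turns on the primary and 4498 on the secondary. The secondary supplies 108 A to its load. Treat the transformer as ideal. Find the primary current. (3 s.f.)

For an ideal transformer I_p/I_s = N_s/N_p, so I_p = 108 × 4498/189 = 2570 A.

I_p ≈ 2570 A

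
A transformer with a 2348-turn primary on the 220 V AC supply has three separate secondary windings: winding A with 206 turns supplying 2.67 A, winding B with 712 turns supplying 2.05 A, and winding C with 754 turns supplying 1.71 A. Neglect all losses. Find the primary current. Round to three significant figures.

V_A = 220 × 206/2348 = 19.302 V; V_B = 220 × 712/2348 = 66.712 V; V_C = 220 × 754/2348 = 70.647 V.
P_out = V_A I_A + V_B I_B + V_C I_C = 19.302×2.67 + 66.712×2.05 + 70.647×1.71 = 51.535 + 136.76 + 120.81 = 309.10 W.
Ideal ⇒ P_in = P_out, so I_p = P_out/V_p = 309.10/220 = 1.41 A.

I_p ≈ 1.41 A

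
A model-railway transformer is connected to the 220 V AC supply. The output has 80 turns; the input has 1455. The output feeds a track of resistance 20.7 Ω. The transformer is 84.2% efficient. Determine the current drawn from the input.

V_out = 220 × 80/1455 = 12.096 V.
I_out = V_out/R = 12.096/20.7 = 0.58436 A.
P_out = V_out I_out = 12.096 × 0.58436 = 7.0685 W.
P_in = P_out/η = 7.0685/0.842 = 8.3949 W.
I_in = P_in/V_in = 8.3949/220 = 0.0382 A.

I_in ≈ 0.0382 A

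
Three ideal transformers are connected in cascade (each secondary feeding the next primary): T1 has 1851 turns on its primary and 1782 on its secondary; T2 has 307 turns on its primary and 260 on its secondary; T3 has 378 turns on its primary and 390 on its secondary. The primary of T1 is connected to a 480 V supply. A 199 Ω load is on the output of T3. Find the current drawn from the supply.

Secondary of T1: V = 480.00 × 1782/1851 = 462.11 V.
Secondary of T2: V = 462.11 × 260/307 = 391.36 V.
Secondary of T3: V = 391.36 × 390/378 = 403.79 V.
I_load = 403.79/199 = 2.0291 A, so P_out = 403.79 × 2.0291 = 819.31 W.
All ideal ⇒ P_in = P_out, so I_supply = 819.31/480 = 1.71 A.

I_supply ≈ 1.71 A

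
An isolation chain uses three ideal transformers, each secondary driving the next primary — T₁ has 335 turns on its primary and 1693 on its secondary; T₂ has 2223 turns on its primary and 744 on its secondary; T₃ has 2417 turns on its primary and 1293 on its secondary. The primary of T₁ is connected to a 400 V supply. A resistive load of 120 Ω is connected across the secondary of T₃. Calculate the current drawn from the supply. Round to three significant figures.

Secondary of T₁: V = 400.00 × 1693/335 = 2021.5 V.
Secondary of T₂: V = 2021.5 × 744/2223 = 676.56 V.
Secondary of T₃: V = 676.56 × 1293/2417 = 361.93 V.
I_load = 361.93/120 = 3.0161 A, so P_out = 361.93 × 3.0161 = 1091.6 W.
All ideal ⇒ P_in = P_out, so I_supply = 1091.6/400 = 2.73 A.

I_supply ≈ 2.73 A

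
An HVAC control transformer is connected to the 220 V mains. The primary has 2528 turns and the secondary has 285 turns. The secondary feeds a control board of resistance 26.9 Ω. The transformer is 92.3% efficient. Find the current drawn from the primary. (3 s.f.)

V_s = 220 × 285/2528 = 24.802 V.
I_s = V_s/R = 24.802/26.9 = 0.92202 A.
P_out = V_s I_s = 24.802 × 0.92202 = 22.868 W.
P_in = P_out/η = 22.868/0.923 = 24.776 W.
I_p = P_in/V_p = 24.776/220 = 0.113 A.

I_p ≈ 0.113 A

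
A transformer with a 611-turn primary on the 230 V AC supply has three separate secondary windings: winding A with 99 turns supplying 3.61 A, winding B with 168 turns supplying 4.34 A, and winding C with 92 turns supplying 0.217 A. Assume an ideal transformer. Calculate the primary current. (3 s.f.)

V_A = 230 × 99/611 = 37.267 V; V_B = 230 × 168/611 = 63.241 V; V_C = 230 × 92/611 = 34.632 V.
P_out = V_A I_A + V_B I_B + V_C I_C = 37.267×3.61 + 63.241×4.34 + 34.632×0.217 = 134.53 + 274.46 + 7.5151 = 416.51 W.
Ideal ⇒ P_in = P_out, so I_p = P_out/V_p = 416.51/230 = 1.81 A.

I_p ≈ 1.81 A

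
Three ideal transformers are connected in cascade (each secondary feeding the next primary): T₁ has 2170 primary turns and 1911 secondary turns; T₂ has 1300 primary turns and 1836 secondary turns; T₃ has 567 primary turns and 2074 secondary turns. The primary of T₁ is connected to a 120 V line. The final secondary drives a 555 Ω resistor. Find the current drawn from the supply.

Secondary of T₁: V = 120.00 × 1911/2170 = 105.68 V.
Secondary of T₂: V = 105.68 × 1836/1300 = 149.25 V.
Secondary of T₃: V = 149.25 × 2074/567 = 545.93 V.
I_load = 545.93/555 = 0.98366 A, so P_out = 545.93 × 0.98366 = 537.01 W.
All ideal ⇒ P_in = P_out, so I_supply = 537.01/120 = 4.48 A.

I_supply ≈ 4.48 A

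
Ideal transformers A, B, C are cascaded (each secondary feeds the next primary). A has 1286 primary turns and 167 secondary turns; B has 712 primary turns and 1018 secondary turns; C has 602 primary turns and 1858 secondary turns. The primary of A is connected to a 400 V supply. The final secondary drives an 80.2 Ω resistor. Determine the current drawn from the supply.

I_supply ≈ 1.64 A

Secondary of A: V = 400.00 × 167/1286 = 51.944 V.
Secondary of B: V = 51.944 × 1018/712 = 74.268 V.
Secondary of C: V = 74.268 × 1858/602 = 229.22 V.
I_load = 229.22/80.2 = 2.8581 A, so P_out = 229.22 × 2.8581 = 655.13 W.
All ideal ⇒ P_in = P_out, so I_supply = 655.13/400 = 1.64 A.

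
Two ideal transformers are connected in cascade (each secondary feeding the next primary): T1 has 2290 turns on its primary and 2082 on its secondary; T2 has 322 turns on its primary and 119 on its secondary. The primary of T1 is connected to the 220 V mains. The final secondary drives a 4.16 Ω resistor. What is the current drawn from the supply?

I_supply ≈ 5.97 A

After T1: V = 220.00 × 2082/2290 = 200.02 V.
After T2: V = 200.02 × 119/322 = 73.919 V.
I_load = 73.919/4.16 = 17.769 A, so P_out = 73.919 × 17.769 = 1313.5 W.
All ideal ⇒ P_in = P_out, so I_supply = 1313.5/220 = 5.97 A.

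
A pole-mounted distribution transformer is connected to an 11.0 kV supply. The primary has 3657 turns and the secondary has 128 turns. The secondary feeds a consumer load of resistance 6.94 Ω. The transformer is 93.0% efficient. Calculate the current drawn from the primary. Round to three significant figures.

V_s = 11000 × 128/3657 = 385.02 V.
I_s = V_s/R = 385.02/6.94 = 55.478 A.
P_out = V_s I_s = 385.02 × 55.478 = 21360 W.
P_in = P_out/η = 21360/0.930 = 22967 W.
I_p = P_in/V_p = 22967/11000 = 2.09 A.

I_p ≈ 2.09 A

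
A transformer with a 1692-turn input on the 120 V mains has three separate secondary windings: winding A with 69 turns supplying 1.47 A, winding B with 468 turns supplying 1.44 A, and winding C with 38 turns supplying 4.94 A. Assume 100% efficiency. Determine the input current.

I_in ≈ 0.569 A

V_A = 120 × 69/1692 = 4.8936 V; V_B = 120 × 468/1692 = 33.191 V; V_C = 120 × 38/1692 = 2.6950 V.
P_out = V_A I_A + V_B I_B + V_C I_C = 4.8936×1.47 + 33.191×1.44 + 2.6950×4.94 = 7.1936 + 47.796 + 13.313 = 68.303 W.
Ideal ⇒ P_in = P_out, so I_in = P_out/V_in = 68.303/120 = 0.569 A.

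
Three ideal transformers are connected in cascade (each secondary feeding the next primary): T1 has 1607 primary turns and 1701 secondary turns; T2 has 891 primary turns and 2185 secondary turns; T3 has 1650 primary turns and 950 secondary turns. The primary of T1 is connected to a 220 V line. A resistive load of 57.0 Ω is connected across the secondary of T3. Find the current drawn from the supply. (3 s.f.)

I_supply ≈ 8.62 A

Secondary of T1: V = 220.00 × 1701/1607 = 232.87 V.
Secondary of T2: V = 232.87 × 2185/891 = 571.06 V.
Secondary of T3: V = 571.06 × 950/1650 = 328.79 V.
I_load = 328.79/57.0 = 5.7683 A, so P_out = 328.79 × 5.7683 = 1896.6 W.
All ideal ⇒ P_in = P_out, so I_supply = 1896.6/220 = 8.62 A.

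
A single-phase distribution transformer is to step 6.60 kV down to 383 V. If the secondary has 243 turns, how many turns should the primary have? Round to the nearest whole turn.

N_p/N_s = V_p/V_s, so N_p = 243 × 6600/383 = 4187.5 ≈ 4187 turns.

N_p = 4187 turns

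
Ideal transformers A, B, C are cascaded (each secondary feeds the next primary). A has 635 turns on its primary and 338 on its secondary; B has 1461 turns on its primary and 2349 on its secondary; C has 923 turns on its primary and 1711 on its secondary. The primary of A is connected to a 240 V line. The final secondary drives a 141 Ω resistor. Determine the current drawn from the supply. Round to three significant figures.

Secondary of A: V = 240.00 × 338/635 = 127.75 V.
Secondary of B: V = 127.75 × 2349/1461 = 205.39 V.
Secondary of C: V = 205.39 × 1711/923 = 380.75 V.
I_load = 380.75/141 = 2.7003 A, so P_out = 380.75 × 2.7003 = 1028.1 W.
All ideal ⇒ P_in = P_out, so I_supply = 1028.1/240 = 4.28 A.

I_supply ≈ 4.28 A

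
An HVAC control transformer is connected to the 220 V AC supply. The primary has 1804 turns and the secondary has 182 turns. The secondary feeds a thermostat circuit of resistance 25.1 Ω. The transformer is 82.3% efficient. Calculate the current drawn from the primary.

V_s = 220 × 182/1804 = 22.195 V.
I_s = V_s/R = 22.195/25.1 = 0.88427 A.
P_out = V_s I_s = 22.195 × 0.88427 = 19.626 W.
P_in = P_out/η = 19.626/0.823 = 23.847 W.
I_p = P_in/V_p = 23.847/220 = 0.108 A.

I_p ≈ 0.108 A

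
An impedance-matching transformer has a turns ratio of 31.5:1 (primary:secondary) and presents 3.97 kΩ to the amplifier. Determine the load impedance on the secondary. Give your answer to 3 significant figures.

Z_s ≈ 4.00 Ω

Z_s = Z_p/(N_p/N_s)² = 3970/31.5² = 4.00 Ω.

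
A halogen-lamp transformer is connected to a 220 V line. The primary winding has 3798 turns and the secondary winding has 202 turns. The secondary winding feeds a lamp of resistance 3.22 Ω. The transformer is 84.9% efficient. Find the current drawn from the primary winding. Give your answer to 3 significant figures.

I_p ≈ 0.228 A

V_s = 220 × 202/3798 = 11.701 V.
I_s = V_s/R = 11.701/3.22 = 3.6338 A.
P_out = V_s I_s = 11.701 × 3.6338 = 42.519 W.
P_in = P_out/η = 42.519/0.849 = 50.081 W.
I_p = P_in/V_p = 50.081/220 = 0.228 A.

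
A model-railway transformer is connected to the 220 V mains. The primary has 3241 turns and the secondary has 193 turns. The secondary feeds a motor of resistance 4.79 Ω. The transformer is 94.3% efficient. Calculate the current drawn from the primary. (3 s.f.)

I_p ≈ 0.173 A

V_s = 220 × 193/3241 = 13.101 V.
I_s = V_s/R = 13.101/4.79 = 2.7351 A.
P_out = V_s I_s = 13.101 × 2.7351 = 35.832 W.
P_in = P_out/η = 35.832/0.943 = 37.997 W.
I_p = P_in/V_p = 37.997/220 = 0.173 A.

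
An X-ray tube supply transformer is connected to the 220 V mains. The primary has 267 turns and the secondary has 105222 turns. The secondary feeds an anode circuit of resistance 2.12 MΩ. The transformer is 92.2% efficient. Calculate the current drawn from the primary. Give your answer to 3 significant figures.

V_s = 220 × 105222/267 = 86700 V.
I_s = V_s/R = 86700/(2.12×10^6) = 0.040896 A.
P_out = V_s I_s = 86700 × 0.040896 = 3545.7 W.
P_in = P_out/η = 3545.7/0.922 = 3845.6 W.
I_p = P_in/V_p = 3845.6/220 = 17.5 A.

I_p ≈ 17.5 A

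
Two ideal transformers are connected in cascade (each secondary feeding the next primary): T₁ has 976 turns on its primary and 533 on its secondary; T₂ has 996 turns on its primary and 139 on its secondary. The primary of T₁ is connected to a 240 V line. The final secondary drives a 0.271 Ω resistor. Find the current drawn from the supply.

Secondary of T₁: V = 240.00 × 533/976 = 131.07 V.
Secondary of T₂: V = 131.07 × 139/996 = 18.291 V.
I_load = 18.291/0.271 = 67.495 A, so P_out = 18.291 × 67.495 = 1234.6 W.
All ideal ⇒ P_in = P_out, so I_supply = 1234.6/240 = 5.14 A.

I_supply ≈ 5.14 A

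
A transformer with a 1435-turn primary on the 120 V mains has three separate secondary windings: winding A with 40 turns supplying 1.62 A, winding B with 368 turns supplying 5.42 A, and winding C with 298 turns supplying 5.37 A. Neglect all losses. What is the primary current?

I_p ≈ 2.55 A

V_A = 120 × 40/1435 = 3.3449 V; V_B = 120 × 368/1435 = 30.774 V; V_C = 120 × 298/1435 = 24.920 V.
P_out = V_A I_A + V_B I_B + V_C I_C = 3.3449×1.62 + 30.774×5.42 + 24.920×5.37 = 5.4188 + 166.79 + 133.82 = 306.03 W.
Ideal ⇒ P_in = P_out, so I_p = P_out/V_p = 306.03/120 = 2.55 A.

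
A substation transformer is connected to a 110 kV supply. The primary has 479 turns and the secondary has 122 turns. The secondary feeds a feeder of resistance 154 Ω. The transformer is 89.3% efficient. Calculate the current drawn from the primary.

V_s = 110000 × 122/479 = 28017 V.
I_s = V_s/R = 28017/154 = 181.93 A.
P_out = V_s I_s = 28017 × 181.93 = 5.0970×10^6 W.
P_in = P_out/η = 5.0970×10^6/0.893 = 5.7077×10^6 W.
I_p = P_in/V_p = 5.7077×10^6/110000 = 51.9 A.

I_p ≈ 51.9 A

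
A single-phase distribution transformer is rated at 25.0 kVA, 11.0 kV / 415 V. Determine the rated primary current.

I_p ≈ 2.27 A

I_p = S/V_p = 25000/11000 = 2.27 A.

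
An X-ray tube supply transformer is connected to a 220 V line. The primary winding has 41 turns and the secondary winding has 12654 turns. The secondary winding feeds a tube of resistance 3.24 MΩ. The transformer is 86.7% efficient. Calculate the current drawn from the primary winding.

I_p ≈ 7.46 A

V_s = 220 × 12654/41 = 67900 V.
I_s = V_s/R = 67900/(3.24×10^6) = 0.020957 A.
P_out = V_s I_s = 67900 × 0.020957 = 1422.9 W.
P_in = P_out/η = 1422.9/0.867 = 1641.2 W.
I_p = P_in/V_p = 1641.2/220 = 7.46 A.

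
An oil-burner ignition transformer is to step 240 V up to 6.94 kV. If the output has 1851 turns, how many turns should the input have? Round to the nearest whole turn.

N_in = 64 turns

N_in/N_out = V_in/V_out, so N_in = 1851 × 240/6940 = 64.0 ≈ 64 turns.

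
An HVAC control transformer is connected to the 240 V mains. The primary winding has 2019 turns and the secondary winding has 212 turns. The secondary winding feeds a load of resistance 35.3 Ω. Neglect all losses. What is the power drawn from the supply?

V_s = V_p × N_s/N_p = 240 × 212/2019 = 25.201 V.
I_s = V_s/R = 25.201/35.3 = 0.71390 A.
I_p = I_s × N_s/N_p = 0.71390 × 212/2019 = 0.074961 A.
P = V_p I_p = 240 × 0.074961 = 18.0 W.

P ≈ 18.0 W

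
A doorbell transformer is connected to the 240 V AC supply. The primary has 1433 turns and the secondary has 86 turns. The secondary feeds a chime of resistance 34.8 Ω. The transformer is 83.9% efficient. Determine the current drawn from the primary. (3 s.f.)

V_s = 240 × 86/1433 = 14.403 V.
I_s = V_s/R = 14.403/34.8 = 0.41389 A.
P_out = V_s I_s = 14.403 × 0.41389 = 5.9614 W.
P_in = P_out/η = 5.9614/0.839 = 7.1054 W.
I_p = P_in/V_p = 7.1054/240 = 0.0296 A.

I_p ≈ 0.0296 A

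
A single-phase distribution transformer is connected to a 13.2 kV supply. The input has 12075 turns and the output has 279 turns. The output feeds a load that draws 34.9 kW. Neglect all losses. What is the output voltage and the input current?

V_out ≈ 305 V, I_in ≈ 2.64 A

V_out = V_in × N_out/N_in = 13200 × 279/12075 = 304.99 V.
I_out = P/V_out = 34900/304.99 = 114.43 A.
I_in = I_out × N_out/N_in = 114.43 × 279/12075 = 2.64 A.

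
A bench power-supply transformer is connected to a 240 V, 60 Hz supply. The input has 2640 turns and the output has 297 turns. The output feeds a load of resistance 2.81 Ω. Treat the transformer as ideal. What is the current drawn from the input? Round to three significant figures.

I_in ≈ 1.08 A

V_out = V_in × N_out/N_in = 240 × 297/2640 = 27.000 V.
I_out = V_out/R = 27.000/2.81 = 9.6085 A.
For an ideal transformer I_in N_in = I_out N_out, so I_in = 9.6085 × 297/2640 = 1.08 A.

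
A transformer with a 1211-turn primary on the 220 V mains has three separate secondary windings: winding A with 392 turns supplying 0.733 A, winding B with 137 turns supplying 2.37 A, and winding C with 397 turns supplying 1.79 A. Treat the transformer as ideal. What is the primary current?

I_p ≈ 1.09 A

V_A = 220 × 392/1211 = 71.214 V; V_B = 220 × 137/1211 = 24.889 V; V_C = 220 × 397/1211 = 72.122 V.
P_out = V_A I_A + V_B I_B + V_C I_C = 71.214×0.733 + 24.889×2.37 + 72.122×1.79 = 52.200 + 58.986 + 129.10 = 240.28 W.
Ideal ⇒ P_in = P_out, so I_p = P_out/V_p = 240.28/220 = 1.09 A.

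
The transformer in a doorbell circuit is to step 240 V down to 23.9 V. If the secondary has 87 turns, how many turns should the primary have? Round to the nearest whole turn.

N_p/N_s = V_p/V_s, so N_p = 87 × 240/23.9 = 873.6 ≈ 874 turns.

N_p = 874 turns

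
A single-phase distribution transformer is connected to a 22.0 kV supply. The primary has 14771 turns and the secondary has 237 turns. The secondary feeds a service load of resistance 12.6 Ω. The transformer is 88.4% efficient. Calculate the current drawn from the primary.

V_s = 22000 × 237/14771 = 352.99 V.
I_s = V_s/R = 352.99/12.6 = 28.015 A.
P_out = V_s I_s = 352.99 × 28.015 = 9889.0 W.
P_in = P_out/η = 9889.0/0.884 = 11187 W.
I_p = P_in/V_p = 11187/22000 = 0.508 A.

I_p ≈ 0.508 A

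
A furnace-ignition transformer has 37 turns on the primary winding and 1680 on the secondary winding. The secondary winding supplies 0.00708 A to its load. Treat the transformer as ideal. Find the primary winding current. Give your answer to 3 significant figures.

For an ideal transformer I_p/I_s = N_s/N_p, so I_p = 0.00708 × 1680/37 = 0.321 A.

I_p ≈ 0.321 A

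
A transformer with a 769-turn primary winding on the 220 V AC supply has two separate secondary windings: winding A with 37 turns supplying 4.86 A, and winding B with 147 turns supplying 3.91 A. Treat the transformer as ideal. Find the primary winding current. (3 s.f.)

V_A = 220 × 37/769 = 10.585 V; V_B = 220 × 147/769 = 42.055 V.
P_out = V_A I_A + V_B I_B = 10.585×4.86 + 42.055×3.91 = 51.444 + 164.43 = 215.88 W.
Ideal ⇒ P_in = P_out, so I_p = P_out/V_p = 215.88/220 = 0.981 A.

I_p ≈ 0.981 A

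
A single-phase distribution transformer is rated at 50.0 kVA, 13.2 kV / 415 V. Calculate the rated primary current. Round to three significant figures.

I_p ≈ 3.79 A

I_p = S/V_p = 50000/13200 = 3.79 A.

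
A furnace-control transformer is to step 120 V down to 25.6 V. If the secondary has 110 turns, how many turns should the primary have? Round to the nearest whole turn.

N_p/N_s = V_p/V_s, so N_p = 110 × 120/25.6 = 515.6 ≈ 516 turns.

N_p = 516 turns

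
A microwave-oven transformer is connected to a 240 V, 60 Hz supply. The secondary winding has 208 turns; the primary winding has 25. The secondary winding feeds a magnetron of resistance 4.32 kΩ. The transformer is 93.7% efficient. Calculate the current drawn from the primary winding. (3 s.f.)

V_s = 240 × 208/25 = 1996.8 V.
I_s = V_s/R = 1996.8/4320 = 0.46222 A.
P_out = V_s I_s = 1996.8 × 0.46222 = 922.97 W.
P_in = P_out/η = 922.97/0.937 = 985.02 W.
I_p = P_in/V_p = 985.02/240 = 4.10 A.

I_p ≈ 4.10 A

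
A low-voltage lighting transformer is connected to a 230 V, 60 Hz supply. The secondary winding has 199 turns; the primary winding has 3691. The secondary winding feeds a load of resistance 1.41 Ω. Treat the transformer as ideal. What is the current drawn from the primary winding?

V_s = V_p × N_s/N_p = 230 × 199/3691 = 12.400 V.
I_s = V_s/R = 12.400/1.41 = 8.7946 A.
For an ideal transformer I_p N_p = I_s N_s, so I_p = 8.7946 × 199/3691 = 0.474 A.

I_p ≈ 0.474 A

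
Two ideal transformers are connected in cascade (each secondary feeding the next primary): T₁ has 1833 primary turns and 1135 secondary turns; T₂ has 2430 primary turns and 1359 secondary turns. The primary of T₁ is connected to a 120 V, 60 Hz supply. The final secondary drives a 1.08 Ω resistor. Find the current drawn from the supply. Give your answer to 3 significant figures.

I_supply ≈ 13.3 A

After T₁: V = 120.00 × 1135/1833 = 74.304 V.
After T₂: V = 74.304 × 1359/2430 = 41.555 V.
I_load = 41.555/1.08 = 38.477 A, so P_out = 41.555 × 38.477 = 1598.9 W.
All ideal ⇒ P_in = P_out, so I_supply = 1598.9/120 = 13.3 A.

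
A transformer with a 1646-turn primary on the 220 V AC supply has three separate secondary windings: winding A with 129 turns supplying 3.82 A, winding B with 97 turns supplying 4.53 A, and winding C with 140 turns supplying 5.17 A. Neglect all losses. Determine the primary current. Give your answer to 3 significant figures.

V_A = 220 × 129/1646 = 17.242 V; V_B = 220 × 97/1646 = 12.965 V; V_C = 220 × 140/1646 = 18.712 V.
P_out = V_A I_A + V_B I_B + V_C I_C = 17.242×3.82 + 12.965×4.53 + 18.712×5.17 = 65.864 + 58.730 + 96.741 = 221.34 W.
Ideal ⇒ P_in = P_out, so I_p = P_out/V_p = 221.34/220 = 1.01 A.

I_p ≈ 1.01 A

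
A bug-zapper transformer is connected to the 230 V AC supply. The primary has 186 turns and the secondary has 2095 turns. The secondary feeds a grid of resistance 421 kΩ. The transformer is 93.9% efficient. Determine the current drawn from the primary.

V_s = 230 × 2095/186 = 2590.6 V.
I_s = V_s/R = 2590.6/421000 = 0.0061534 A.
P_out = V_s I_s = 2590.6 × 0.0061534 = 15.941 W.
P_in = P_out/η = 15.941/0.939 = 16.977 W.
I_p = P_in/V_p = 16.977/230 = 0.0738 A.

I_p ≈ 0.0738 A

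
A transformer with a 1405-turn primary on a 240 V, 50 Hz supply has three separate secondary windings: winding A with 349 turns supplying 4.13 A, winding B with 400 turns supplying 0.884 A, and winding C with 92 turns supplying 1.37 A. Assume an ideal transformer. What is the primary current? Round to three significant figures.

V_A = 240 × 349/1405 = 59.616 V; V_B = 240 × 400/1405 = 68.327 V; V_C = 240 × 92/1405 = 15.715 V.
P_out = V_A I_A + V_B I_B + V_C I_C = 59.616×4.13 + 68.327×0.884 + 15.715×1.37 = 246.21 + 60.401 + 21.530 = 328.14 W.
Ideal ⇒ P_in = P_out, so I_p = P_out/V_p = 328.14/240 = 1.37 A.

I_p ≈ 1.37 A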